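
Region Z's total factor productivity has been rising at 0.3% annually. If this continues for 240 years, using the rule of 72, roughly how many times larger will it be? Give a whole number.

around 2 times

Doubling time ≈ 72/0.3 = 240.00 years.
240/240.00 ≈ 1 doubling, so about 2^1 = 2×.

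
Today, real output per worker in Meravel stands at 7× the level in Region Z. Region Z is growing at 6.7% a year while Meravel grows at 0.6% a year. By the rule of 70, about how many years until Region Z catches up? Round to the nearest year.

The growth-rate gap is 6.7% − 0.6% = 6.1 percentage points.
So the ratio between them halves every 70/6.1 ≈ 11.48 years.
A 7× gap takes log₂(7) ≈ 2.81 halvings to close: 2.81 × 11.48 ≈ 32 years.

around 32 years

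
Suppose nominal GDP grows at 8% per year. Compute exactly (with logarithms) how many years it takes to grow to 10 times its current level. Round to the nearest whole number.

t = ln(10) / ln(1 + 0.08) = 2.3026 / 0.076961 ≈ 29.92.
≈ 30 years.

30 years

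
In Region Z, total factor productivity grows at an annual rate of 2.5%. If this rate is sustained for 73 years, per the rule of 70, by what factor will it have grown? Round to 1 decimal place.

about 6.1 times

Doubling time ≈ 70/2.5 = 28.00 years.
73 years / 28.00 ≈ 2.61 doublings → factor 2^2.61 ≈ 6.1.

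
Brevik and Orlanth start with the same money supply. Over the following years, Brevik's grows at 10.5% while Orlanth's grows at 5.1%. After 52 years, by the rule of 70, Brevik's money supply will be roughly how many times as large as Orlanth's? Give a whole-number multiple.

roughly 16 times

Rate gap = 10.5% − 5.1% = 5.4 points.
The ratio doubles every 70/5.4 ≈ 12.96 years.
52/12.96 ≈ 4.01 doublings → ratio ≈ 2^4.01 ≈ 16.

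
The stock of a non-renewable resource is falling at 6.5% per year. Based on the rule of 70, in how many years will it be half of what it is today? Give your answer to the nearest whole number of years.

around 11 years

Falling at 6.5%, it halves about every 70/6.5 = 10.77 years.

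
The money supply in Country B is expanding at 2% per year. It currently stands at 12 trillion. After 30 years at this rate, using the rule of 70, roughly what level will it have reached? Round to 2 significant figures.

It doubles every 70/2 ≈ 35.00 years, so 30 years is 0.86 doublings.
2^0.86 ≈ 1.82; 12 × 1.82 ≈ 22 trillion.

about 22 trillion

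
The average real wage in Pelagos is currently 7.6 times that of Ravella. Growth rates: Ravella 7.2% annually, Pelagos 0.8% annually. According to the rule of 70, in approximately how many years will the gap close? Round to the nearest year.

What matters is the difference: 6.4 pp.
Rule of 70 on the gap: the ratio halves every 70/6.4 ≈ 10.94 years.
A 7.6 times gap takes log₂(7.6) ≈ 2.93 halvings to close: 2.93 × 10.94 ≈ 32 years.

about 32 years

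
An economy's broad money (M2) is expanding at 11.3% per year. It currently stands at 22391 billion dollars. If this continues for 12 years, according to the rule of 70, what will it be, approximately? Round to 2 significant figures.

Doubling time ≈ 70/11.3 = 6.19 years.
12 years is 12/6.19 ≈ 1.94 doublings, a factor of 2^1.94 ≈ 3.84.
22391 × 3.84 ≈ 86000 billion dollars.

≈ 86000 billion dollars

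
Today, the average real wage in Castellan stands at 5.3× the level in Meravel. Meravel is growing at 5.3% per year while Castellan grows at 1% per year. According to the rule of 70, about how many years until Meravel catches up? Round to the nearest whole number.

What matters is the difference: 4.3 pp.
Rule of 70 on the gap: the ratio halves every 70/4.3 ≈ 16.28 years.
A 5.3× gap takes log₂(5.3) ≈ 2.41 halvings to close: 2.41 × 16.28 ≈ 39 years.

approximately 39 years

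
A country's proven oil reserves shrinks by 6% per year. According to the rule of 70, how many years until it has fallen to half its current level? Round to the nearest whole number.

Halving time ≈ 70 / 6 = 11.67 → 12 years.

around 12 years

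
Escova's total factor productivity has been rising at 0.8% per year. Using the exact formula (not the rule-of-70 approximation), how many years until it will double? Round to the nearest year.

87 years

t = ln(2) / ln(1 + 0.008) = 0.6931 / 0.007968 ≈ 86.99.
≈ 87 years.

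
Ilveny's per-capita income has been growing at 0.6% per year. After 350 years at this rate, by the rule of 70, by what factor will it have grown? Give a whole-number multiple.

about 8 times

Doubling time ≈ 70/0.6 = 116.67 years.
350/116.67 ≈ 3 doublings, so about 2^3 = 8×.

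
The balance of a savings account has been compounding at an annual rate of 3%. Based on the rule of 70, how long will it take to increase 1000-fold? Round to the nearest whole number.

Doubling time ≈ 70/3 = 23.33 years.
Reaching 1000× takes log₂(1000) ≈ 9.97 doublings.
9.97 × 23.33 ≈ 233 years.

about 233 years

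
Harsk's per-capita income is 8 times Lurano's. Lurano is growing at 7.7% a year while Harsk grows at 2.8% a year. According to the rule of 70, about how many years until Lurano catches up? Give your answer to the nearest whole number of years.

approximately 43 years

Lurano gains on Harsk at 7.7% − 2.8% = 4.9 points a year.
At that relative rate the gap halves every 70/4.9 ≈ 14.29 years.
An 8 times gap closes after 3 halvings: 3 × 14.29 ≈ 43 years.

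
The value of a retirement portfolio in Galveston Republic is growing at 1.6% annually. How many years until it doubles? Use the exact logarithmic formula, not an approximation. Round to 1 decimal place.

43.7 years

t = ln(2) / ln(1 + 0.016) = 0.6931 / 0.015873 ≈ 43.67.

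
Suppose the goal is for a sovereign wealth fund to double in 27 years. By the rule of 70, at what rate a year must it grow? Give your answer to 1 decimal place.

70 / 27 ≈ 2.59, so about 2.6% a year.

≈ 2.6%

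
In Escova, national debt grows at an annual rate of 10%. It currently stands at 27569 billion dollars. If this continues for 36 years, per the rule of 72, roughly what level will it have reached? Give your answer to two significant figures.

≈ 880000 billion dollars

Doubling time ≈ 72/10 = 7.20 years.
36 years is 36/7.20 ≈ 5.00 doublings, a factor of 2^5.00 ≈ 32.00.
27569 × 32.00 ≈ 880000 billion dollars.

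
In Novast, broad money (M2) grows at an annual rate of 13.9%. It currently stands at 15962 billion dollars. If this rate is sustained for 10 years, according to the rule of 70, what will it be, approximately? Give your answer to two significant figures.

≈ 63000 billion dollars

It doubles every 70/13.9 ≈ 5.04 years, so 10 years is 1.98 doublings.
2^1.98 ≈ 3.94; 15962 × 3.94 ≈ 63000 billion dollars.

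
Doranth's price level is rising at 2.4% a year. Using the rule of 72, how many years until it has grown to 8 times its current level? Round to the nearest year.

90 years

Doubling time ≈ 72/2.4 = 30.00 years.
8× is 3 doublings, so 3 × 30.00 ≈ 90 years.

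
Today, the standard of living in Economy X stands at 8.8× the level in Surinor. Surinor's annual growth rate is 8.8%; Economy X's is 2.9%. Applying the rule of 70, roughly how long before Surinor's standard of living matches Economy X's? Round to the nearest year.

Surinor gains on Economy X at 8.8% − 2.9% = 5.9 points a year.
At that relative rate the gap halves every 70/5.9 ≈ 11.86 years.
An 8.8× gap takes log₂(8.8) ≈ 3.14 halvings to close: 3.14 × 11.86 ≈ 37 years.

≈ 37 years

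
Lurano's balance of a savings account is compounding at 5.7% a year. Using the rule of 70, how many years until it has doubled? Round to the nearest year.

At 5.7%, doubling takes about 70/5.7 = 12.28 years.

approximately 12 years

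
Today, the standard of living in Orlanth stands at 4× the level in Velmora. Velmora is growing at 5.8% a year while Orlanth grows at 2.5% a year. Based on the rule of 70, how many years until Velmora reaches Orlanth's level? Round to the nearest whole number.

around 42 years

Velmora gains on Orlanth at 5.8% − 2.5% = 3.3 points a year.
At that relative rate the gap halves every 70/3.3 ≈ 21.21 years.
A 4× gap closes after 2 halvings: 2 × 21.21 ≈ 42 years.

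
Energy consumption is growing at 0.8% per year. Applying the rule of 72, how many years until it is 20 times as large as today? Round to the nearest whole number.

Doubling time ≈ 72/0.8 = 90.00 years.
Reaching 20× takes log₂(20) ≈ 4.32 doublings.
4.32 × 90.00 ≈ 389 years.

roughly 389 years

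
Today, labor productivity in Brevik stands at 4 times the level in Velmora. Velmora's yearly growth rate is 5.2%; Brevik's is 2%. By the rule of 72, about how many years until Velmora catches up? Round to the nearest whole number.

Velmora gains on Brevik at 5.2% − 2% = 3.2 points a year.
At that relative rate the gap halves every 72/3.2 ≈ 22.50 years.
A 4 times gap closes after 2 halvings: 2 × 22.50 ≈ 45 years.

approximately 45 years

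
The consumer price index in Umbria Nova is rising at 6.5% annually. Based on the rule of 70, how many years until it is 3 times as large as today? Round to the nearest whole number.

Doubling time ≈ 70/6.5 = 10.77 years.
Reaching 3× takes log₂(3) ≈ 1.58 doublings.
1.58 × 10.77 ≈ 17 years.

approximately 17 years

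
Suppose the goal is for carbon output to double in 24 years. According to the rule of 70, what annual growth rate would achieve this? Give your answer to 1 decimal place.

70 / 24 ≈ 2.92, so about 2.9% annually.

approximately 2.9%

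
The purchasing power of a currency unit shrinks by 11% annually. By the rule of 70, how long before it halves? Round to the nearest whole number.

about 6 years

Falling at 11%, it halves about every 70/11 = 6.36 years.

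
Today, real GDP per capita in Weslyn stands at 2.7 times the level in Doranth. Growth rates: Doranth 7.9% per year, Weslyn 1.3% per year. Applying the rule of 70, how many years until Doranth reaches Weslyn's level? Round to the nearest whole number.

Doranth gains on Weslyn at 7.9% − 1.3% = 6.6 points a year.
At that relative rate the gap halves every 70/6.6 ≈ 10.61 years.
A 2.7 times gap takes log₂(2.7) ≈ 1.43 halvings to close: 1.43 × 10.61 ≈ 15 years.

roughly 15 years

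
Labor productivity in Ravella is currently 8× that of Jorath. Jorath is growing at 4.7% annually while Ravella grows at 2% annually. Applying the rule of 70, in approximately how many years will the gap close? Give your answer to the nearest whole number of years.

about 78 years

The growth-rate gap is 4.7% − 2% = 2.7 percentage points.
So the ratio between them halves every 70/2.7 ≈ 25.93 years.
An 8× gap closes after 3 halvings: 3 × 25.93 ≈ 78 years.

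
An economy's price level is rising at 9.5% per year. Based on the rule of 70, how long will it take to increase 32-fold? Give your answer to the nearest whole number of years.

One doubling takes 70/9.5 = 7.37 years.
32× is 5 doublings, so 5 × 7.37 ≈ 37 years.

37 years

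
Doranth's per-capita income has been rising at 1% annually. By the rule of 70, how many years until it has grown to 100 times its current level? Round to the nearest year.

Doubling time ≈ 70/1 = 70.00 years.
Reaching 100× takes log₂(100) ≈ 6.64 doublings.
6.64 × 70.00 ≈ 465 years.

465 years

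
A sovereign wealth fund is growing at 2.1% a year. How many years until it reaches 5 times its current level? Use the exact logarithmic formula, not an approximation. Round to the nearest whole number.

77 years

t = ln(5) / ln(1 + 0.021) = 1.6094 / 0.020783 ≈ 77.44.
≈ 77 years.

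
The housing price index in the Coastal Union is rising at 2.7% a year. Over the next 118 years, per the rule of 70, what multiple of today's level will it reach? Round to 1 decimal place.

roughly 23.4 times

Doubles every ≈ 25.93 years (70/2.7).
118 years is 4.55 doublings; 2^4.55 ≈ 23.4×.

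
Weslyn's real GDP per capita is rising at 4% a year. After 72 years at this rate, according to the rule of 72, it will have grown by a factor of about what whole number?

72/4 ≈ 18.00 years per doubling.
72 years fits 4 doublings: 2^4 = 16.

≈ 16 times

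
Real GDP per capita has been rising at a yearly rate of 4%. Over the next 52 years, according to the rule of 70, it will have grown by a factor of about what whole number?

Doubling time ≈ 70/4 = 17.50 years.
52/17.50 ≈ 3 doublings, so about 2^3 = 8×.

roughly 8 times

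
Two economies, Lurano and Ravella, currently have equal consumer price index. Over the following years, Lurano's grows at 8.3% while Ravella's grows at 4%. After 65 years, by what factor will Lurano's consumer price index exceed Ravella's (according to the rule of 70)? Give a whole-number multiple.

about 16 times

Only the 4.3-point difference matters.
70/4.3 ≈ 16.28 years per doubling of the ratio; 65 years gives 3.99 doublings, so ≈ 16×.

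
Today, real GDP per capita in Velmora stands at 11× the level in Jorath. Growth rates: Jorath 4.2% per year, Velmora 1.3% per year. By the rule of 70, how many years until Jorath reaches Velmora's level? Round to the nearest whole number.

The growth-rate gap is 4.2% − 1.3% = 2.9 percentage points.
So the ratio between them halves every 70/2.9 ≈ 24.14 years.
An 11× gap takes log₂(11) ≈ 3.46 halvings to close: 3.46 × 24.14 ≈ 84 years.

84 years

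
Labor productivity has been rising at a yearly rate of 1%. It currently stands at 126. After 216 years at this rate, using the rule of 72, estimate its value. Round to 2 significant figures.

It doubles every 72/1 ≈ 72.00 years, so 216 years is 3.00 doublings.
2^3.00 ≈ 8.00; 126 × 8.00 ≈ 1000.

about 1000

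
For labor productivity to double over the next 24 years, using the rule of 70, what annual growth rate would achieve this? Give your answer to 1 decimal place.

70 / 24 ≈ 2.92, so about 2.9% annually.

about 2.9% annually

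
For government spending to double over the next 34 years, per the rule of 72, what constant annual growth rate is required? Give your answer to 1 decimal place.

72 / 34 ≈ 2.12, so about 2.1% annually.

roughly 2.1% annually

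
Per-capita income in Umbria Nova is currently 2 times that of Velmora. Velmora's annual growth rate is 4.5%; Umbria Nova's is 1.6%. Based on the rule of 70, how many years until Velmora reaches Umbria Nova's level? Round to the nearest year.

around 24 years

The growth-rate gap is 4.5% − 1.6% = 2.9 percentage points.
So the ratio between them halves every 70/2.9 ≈ 24.14 years.
A 2 times gap closes after 1 halving: 1 × 24.14 ≈ 24 years.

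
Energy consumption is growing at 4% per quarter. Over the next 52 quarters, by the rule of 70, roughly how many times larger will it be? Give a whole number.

around 8 times

Doubling time ≈ 70/4 = 17.50 quarters.
52/17.50 ≈ 3 doublings, so about 2^3 = 8×.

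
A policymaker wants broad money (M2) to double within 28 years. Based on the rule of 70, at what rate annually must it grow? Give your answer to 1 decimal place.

70 / 28 ≈ 2.50, so about 2.5% annually.

≈ 2.5%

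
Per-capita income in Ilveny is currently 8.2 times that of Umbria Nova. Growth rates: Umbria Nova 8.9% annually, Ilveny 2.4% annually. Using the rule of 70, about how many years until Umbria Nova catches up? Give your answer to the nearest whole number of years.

What matters is the difference: 6.5 pp.
Rule of 70 on the gap: the ratio halves every 70/6.5 ≈ 10.77 years.
An 8.2 times gap takes log₂(8.2) ≈ 3.04 halvings to close: 3.04 × 10.77 ≈ 33 years.

33 years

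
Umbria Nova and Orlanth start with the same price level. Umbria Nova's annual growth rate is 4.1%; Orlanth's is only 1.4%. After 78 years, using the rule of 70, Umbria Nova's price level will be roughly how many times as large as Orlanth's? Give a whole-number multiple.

8 times

Only the 2.7-point difference matters.
70/2.7 ≈ 25.93 years per doubling of the ratio; 78 years gives 3.01 doublings, so ≈ 8×.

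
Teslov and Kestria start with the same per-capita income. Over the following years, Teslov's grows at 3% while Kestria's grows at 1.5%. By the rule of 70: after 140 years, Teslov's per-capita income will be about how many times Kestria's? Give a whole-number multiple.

Teslov pulls ahead at 1.5 pp per year, so the ratio doubles every 70/1.5 ≈ 46.67 years.
In 140 years that's 3.00 doublings: 2^3.00 ≈ 8.

8 times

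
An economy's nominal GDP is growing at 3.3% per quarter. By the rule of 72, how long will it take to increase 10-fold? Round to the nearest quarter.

At 3.3% it doubles every 72/3.3 ≈ 21.82 quarters.
Reaching 10× takes log₂(10) ≈ 3.32 doublings.
3.32 × 21.82 ≈ 72 quarters.

72 quarters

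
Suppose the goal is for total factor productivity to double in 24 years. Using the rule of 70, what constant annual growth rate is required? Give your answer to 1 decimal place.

70 / 24 ≈ 2.92, so about 2.9% annually.

approximately 2.9%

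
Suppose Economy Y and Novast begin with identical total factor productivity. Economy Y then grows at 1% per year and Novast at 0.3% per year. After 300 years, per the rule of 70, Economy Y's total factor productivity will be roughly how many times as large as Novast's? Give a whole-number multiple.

Economy Y pulls ahead at 0.7 pp per year, so the ratio doubles every 70/0.7 ≈ 100.00 years.
In 300 years that's 3.00 doublings: 2^3.00 ≈ 8.

8 times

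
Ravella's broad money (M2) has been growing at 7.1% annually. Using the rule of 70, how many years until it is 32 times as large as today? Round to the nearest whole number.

≈ 49 years

Doubling time ≈ 70/7.1 = 9.86 years.
Getting to 32× needs 5 doublings: 5 × 9.86 ≈ 49 years.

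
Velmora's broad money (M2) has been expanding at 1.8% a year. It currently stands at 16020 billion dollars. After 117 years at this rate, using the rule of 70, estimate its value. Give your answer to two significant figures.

Doubling time ≈ 70/1.8 = 38.89 years.
117 years is 117/38.89 ≈ 3.01 doublings, a factor of 2^3.01 ≈ 8.06.
16020 × 8.06 ≈ 130000 billion dollars.

≈ 130000 billion dollars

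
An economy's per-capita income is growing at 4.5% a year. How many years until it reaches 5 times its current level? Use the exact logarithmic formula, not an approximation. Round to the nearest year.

t = ln(5) / ln(1 + 0.045) = 1.6094 / 0.044017 ≈ 36.56.
≈ 37 years.

37 years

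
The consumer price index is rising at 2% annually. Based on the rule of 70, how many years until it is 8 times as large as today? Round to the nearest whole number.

≈ 105 years

One doubling takes 70/2 = 35.00 years.
8 = 2^3, so 3 doublings → 105 years.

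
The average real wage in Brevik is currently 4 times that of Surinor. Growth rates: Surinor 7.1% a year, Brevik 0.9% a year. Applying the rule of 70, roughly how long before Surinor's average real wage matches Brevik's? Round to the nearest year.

around 23 years

The growth-rate gap is 7.1% − 0.9% = 6.2 percentage points.
So the ratio between them halves every 70/6.2 ≈ 11.29 years.
A 4 times gap closes after 2 halvings: 2 × 11.29 ≈ 23 years.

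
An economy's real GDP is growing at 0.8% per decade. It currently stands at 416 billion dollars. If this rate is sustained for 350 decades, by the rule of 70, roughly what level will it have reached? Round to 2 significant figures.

It doubles every 70/0.8 ≈ 87.50 decades, so 350 decades is 4.00 doublings.
2^4.00 ≈ 16.00; 416 × 16.00 ≈ 6700 billion dollars.

around 6700 billion dollars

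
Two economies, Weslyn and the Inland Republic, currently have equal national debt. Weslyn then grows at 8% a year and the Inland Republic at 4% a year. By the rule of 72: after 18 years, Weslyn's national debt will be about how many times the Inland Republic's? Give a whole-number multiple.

Weslyn pulls ahead at 4 pp per year, so the ratio doubles every 72/4 ≈ 18.00 years.
In 18 years that's 1.00 doublings: 2^1.00 ≈ 2.

about 2 times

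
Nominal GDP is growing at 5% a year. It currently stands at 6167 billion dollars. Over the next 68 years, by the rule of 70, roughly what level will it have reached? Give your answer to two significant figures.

Doubling time ≈ 70/5 = 14.00 years.
68 years is 68/14.00 ≈ 4.86 doublings, a factor of 2^4.86 ≈ 29.04.
6167 × 29.04 ≈ 180000 billion dollars.

about 180000 billion dollars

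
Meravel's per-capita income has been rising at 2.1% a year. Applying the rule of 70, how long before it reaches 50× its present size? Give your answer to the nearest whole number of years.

At 2.1% it doubles every 70/2.1 ≈ 33.33 years.
Reaching 50× takes log₂(50) ≈ 5.64 doublings.
5.64 × 33.33 ≈ 188 years.

approximately 188 years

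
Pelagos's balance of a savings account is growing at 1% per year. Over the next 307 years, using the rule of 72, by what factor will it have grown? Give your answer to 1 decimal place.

Doubling time ≈ 72/1 = 72.00 years.
307 years / 72.00 ≈ 4.26 doublings → factor 2^4.26 ≈ 19.2.

about 19.2 times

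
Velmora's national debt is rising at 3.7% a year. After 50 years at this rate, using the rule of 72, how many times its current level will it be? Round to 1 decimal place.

Doubling time ≈ 72/3.7 = 19.46 years.
50 years / 19.46 ≈ 2.57 doublings → factor 2^2.57 ≈ 5.9.

approximately 5.9 times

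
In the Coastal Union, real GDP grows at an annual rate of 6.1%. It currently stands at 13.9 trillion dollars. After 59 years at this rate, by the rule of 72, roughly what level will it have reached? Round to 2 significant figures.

It doubles every 72/6.1 ≈ 11.80 years, so 59 years is 5.00 doublings.
2^5.00 ≈ 32.00; 13.9 × 32.00 ≈ 440 trillion dollars.

about 440 trillion dollars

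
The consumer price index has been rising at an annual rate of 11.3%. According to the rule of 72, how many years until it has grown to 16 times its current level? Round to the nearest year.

roughly 25 years

One doubling takes 72/11.3 = 6.37 years.
16 = 2^4, so 4 doublings → 25 years.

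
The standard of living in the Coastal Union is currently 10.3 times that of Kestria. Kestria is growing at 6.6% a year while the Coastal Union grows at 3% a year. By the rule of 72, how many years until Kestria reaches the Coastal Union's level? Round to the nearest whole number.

about 67 years

The growth-rate gap is 6.6% − 3% = 3.6 percentage points.
So the ratio between them halves every 72/3.6 ≈ 20.00 years.
A 10.3 times gap takes log₂(10.3) ≈ 3.36 halvings to close: 3.36 × 20.00 ≈ 67 years.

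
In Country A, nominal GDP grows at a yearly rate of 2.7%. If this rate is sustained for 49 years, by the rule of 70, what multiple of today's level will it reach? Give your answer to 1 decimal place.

approximately 3.7 times

Doubles every ≈ 25.93 years (70/2.7).
49 years is 1.89 doublings; 2^1.89 ≈ 3.7×.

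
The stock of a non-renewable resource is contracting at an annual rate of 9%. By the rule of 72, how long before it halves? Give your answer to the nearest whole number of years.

roughly 8 years

Falling at 9%, it halves about every 72/9 = 8.00 years.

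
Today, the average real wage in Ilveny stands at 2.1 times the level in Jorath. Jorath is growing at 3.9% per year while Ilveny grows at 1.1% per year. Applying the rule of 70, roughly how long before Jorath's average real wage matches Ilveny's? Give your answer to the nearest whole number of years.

around 27 years

Jorath gains on Ilveny at 3.9% − 1.1% = 2.8 points a year.
At that relative rate the gap halves every 70/2.8 ≈ 25.00 years.
A 2.1 times gap takes log₂(2.1) ≈ 1.07 halvings to close: 1.07 × 25.00 ≈ 27 years.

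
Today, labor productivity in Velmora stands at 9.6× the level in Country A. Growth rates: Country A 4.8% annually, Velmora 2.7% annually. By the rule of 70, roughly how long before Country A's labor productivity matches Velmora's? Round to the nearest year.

What matters is the difference: 2.1 pp.
Rule of 70 on the gap: the ratio halves every 70/2.1 ≈ 33.33 years.
A 9.6× gap takes log₂(9.6) ≈ 3.26 halvings to close: 3.26 × 33.33 ≈ 109 years.

about 109 years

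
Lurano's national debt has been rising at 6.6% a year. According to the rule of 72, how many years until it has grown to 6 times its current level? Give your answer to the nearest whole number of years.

Doubling time ≈ 72/6.6 = 10.91 years.
Reaching 6× takes log₂(6) ≈ 2.58 doublings.
2.58 × 10.91 ≈ 28 years.

roughly 28 years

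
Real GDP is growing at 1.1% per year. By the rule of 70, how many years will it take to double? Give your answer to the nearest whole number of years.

At 1.1%, doubling takes about 70/1.1 = 63.64 years.

around 64 years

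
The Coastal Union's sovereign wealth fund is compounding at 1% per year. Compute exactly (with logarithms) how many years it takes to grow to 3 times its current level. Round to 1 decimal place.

t = ln(3) / ln(1 + 0.01) = 1.0986 / 0.009950 ≈ 110.41.

110.4 years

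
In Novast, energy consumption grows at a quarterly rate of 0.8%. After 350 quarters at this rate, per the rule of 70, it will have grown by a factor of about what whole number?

around 16 times

Doubling time ≈ 70/0.8 = 87.50 quarters.
350/87.50 ≈ 4 doublings, so about 2^4 = 16×.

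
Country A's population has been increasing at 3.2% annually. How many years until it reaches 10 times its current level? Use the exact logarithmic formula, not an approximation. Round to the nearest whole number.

73 years

t = ln(10) / ln(1 + 0.032) = 2.3026 / 0.031499 ≈ 73.10.
≈ 73 years.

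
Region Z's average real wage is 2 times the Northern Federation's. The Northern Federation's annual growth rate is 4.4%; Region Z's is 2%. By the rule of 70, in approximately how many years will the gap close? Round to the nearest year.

The growth-rate gap is 4.4% − 2% = 2.4 percentage points.
So the ratio between them halves every 70/2.4 ≈ 29.17 years.
A 2 times gap closes after 1 halving: 1 × 29.17 ≈ 29 years.

29 years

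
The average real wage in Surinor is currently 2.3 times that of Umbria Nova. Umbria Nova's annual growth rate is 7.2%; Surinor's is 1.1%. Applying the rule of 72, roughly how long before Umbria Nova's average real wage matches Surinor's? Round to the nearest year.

What matters is the difference: 6.1 pp.
Rule of 72 on the gap: the ratio halves every 72/6.1 ≈ 11.80 years.
A 2.3 times gap takes log₂(2.3) ≈ 1.20 halvings to close: 1.20 × 11.80 ≈ 14 years.

roughly 14 years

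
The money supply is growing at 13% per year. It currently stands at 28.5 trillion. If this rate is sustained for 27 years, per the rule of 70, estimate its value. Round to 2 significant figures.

It doubles every 70/13 ≈ 5.38 years, so 27 years is 5.02 doublings.
2^5.02 ≈ 32.45; 28.5 × 32.45 ≈ 920 trillion.

about 920 trillion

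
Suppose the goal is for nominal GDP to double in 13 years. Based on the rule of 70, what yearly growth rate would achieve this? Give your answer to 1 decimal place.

roughly 5.4% per year

70 / 13 ≈ 5.38, so about 5.4% per year.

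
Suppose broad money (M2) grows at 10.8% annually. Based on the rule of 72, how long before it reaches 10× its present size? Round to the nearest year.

Doubling time ≈ 72/10.8 = 6.67 years.
10× is log₂ 10 ≈ 3.32 doublings, so ≈ 3.32 × 6.67 = 22 years.

roughly 22 years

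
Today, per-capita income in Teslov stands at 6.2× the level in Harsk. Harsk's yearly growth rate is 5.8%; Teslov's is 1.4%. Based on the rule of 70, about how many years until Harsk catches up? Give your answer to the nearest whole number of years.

Harsk gains on Teslov at 5.8% − 1.4% = 4.4 points a year.
At that relative rate the gap halves every 70/4.4 ≈ 15.91 years.
A 6.2× gap takes log₂(6.2) ≈ 2.63 halvings to close: 2.63 × 15.91 ≈ 42 years.

approximately 42 years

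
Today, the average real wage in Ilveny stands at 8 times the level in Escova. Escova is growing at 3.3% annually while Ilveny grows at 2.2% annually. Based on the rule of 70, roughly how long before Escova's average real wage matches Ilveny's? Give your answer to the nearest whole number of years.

about 191 years

The growth-rate gap is 3.3% − 2.2% = 1.1 percentage points.
So the ratio between them halves every 70/1.1 ≈ 63.64 years.
An 8 times gap closes after 3 halvings: 3 × 63.64 ≈ 191 years.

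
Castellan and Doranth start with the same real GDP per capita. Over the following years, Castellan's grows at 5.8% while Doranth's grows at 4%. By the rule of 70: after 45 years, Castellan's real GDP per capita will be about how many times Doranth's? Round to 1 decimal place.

approximately 2.2 times

Only the 1.8-point difference matters.
70/1.8 ≈ 38.89 years per doubling of the ratio; 45 years gives 1.16 doublings, so ≈ 2.2×.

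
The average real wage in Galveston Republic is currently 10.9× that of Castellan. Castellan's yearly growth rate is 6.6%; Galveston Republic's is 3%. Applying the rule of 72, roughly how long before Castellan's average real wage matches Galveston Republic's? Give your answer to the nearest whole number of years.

The growth-rate gap is 6.6% − 3% = 3.6 percentage points.
So the ratio between them halves every 72/3.6 ≈ 20.00 years.
A 10.9× gap takes log₂(10.9) ≈ 3.45 halvings to close: 3.45 × 20.00 ≈ 69 years.

roughly 69 years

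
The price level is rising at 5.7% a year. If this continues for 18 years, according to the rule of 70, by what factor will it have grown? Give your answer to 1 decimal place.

around 2.8 times

Doubles every ≈ 12.28 years (70/5.7).
18 years is 1.47 doublings; 2^1.47 ≈ 2.8×.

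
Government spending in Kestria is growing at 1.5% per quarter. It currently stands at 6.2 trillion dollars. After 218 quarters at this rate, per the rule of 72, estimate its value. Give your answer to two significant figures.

approximately 140 trillion dollars

Doubling time ≈ 72/1.5 = 48.00 quarters.
218 quarters is 218/48.00 ≈ 4.54 doublings, a factor of 2^4.54 ≈ 23.26.
6.2 × 23.26 ≈ 140 trillion dollars.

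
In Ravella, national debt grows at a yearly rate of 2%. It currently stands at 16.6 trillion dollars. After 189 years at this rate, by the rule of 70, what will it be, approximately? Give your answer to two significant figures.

It doubles every 70/2 ≈ 35.00 years, so 189 years is 5.40 doublings.
2^5.40 ≈ 42.22; 16.6 × 42.22 ≈ 700 trillion dollars.

approximately 700 trillion dollars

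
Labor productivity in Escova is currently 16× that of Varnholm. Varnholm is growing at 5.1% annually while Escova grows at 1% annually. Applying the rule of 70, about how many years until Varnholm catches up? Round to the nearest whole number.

The growth-rate gap is 5.1% − 1% = 4.1 percentage points.
So the ratio between them halves every 70/4.1 ≈ 17.07 years.
A 16× gap closes after 4 halvings: 4 × 17.07 ≈ 68 years.

68 years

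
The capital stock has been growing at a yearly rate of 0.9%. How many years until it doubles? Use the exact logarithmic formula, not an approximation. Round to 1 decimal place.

77.4 years

t = ln(2) / ln(1 + 0.009) = 0.6931 / 0.008960 ≈ 77.35.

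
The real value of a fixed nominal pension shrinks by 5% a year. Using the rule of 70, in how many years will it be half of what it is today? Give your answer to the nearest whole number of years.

Falling at 5%, it halves about every 70/5 = 14.00 years.

14 years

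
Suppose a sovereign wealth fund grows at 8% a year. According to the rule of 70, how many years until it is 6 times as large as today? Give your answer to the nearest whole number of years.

23 years

At 8% it doubles every 70/8 ≈ 8.75 years.
6× is log₂ 6 ≈ 2.58 doublings, so ≈ 2.58 × 8.75 = 23 years.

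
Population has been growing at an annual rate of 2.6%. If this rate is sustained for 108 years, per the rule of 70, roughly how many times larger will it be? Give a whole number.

70/2.6 ≈ 26.92 years per doubling.
108 years fits 4 doublings: 2^4 = 16.

around 16 times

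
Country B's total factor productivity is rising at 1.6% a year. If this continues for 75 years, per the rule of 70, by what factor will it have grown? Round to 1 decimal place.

≈ 3.3 times

Doubling time ≈ 70/1.6 = 43.75 years.
75 years / 43.75 ≈ 1.71 doublings → factor 2^1.71 ≈ 3.3.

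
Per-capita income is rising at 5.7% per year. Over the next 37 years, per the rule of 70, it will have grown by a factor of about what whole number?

about 8 times

Doubling time ≈ 70/5.7 = 12.28 years.
37/12.28 ≈ 3 doublings, so about 2^3 = 8×.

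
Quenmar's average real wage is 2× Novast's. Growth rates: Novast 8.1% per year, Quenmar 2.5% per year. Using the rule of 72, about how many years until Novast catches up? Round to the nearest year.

around 13 years

What matters is the difference: 5.6 pp.
Rule of 72 on the gap: the ratio halves every 72/5.6 ≈ 12.86 years.
A 2× gap closes after 1 halving: 1 × 12.86 ≈ 13 years.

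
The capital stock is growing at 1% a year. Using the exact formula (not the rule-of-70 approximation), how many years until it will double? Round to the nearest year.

t = ln(2) / ln(1 + 0.01) = 0.6931 / 0.009950 ≈ 69.66.
≈ 70 years.

70 years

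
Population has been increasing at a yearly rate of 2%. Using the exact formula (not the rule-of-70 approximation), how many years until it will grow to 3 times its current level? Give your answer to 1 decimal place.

t = ln(3) / ln(1 + 0.02) = 1.0986 / 0.019803 ≈ 55.48.

55.5 years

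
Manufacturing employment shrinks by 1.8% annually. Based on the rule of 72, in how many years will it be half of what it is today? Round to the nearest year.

around 40 years

The rule works in reverse for decay: 72/1.8 ≈ 40.00 years to halve.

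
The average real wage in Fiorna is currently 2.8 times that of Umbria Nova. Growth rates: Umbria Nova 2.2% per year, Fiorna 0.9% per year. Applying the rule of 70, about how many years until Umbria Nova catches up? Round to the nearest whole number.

roughly 80 years

Umbria Nova gains on Fiorna at 2.2% − 0.9% = 1.3 points a year.
At that relative rate the gap halves every 70/1.3 ≈ 53.85 years.
A 2.8 times gap takes log₂(2.8) ≈ 1.49 halvings to close: 1.49 × 53.85 ≈ 80 years.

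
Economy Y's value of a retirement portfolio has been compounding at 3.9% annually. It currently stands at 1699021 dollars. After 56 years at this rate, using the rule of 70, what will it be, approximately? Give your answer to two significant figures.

15000000 dollars

It doubles every 70/3.9 ≈ 17.95 years, so 56 years is 3.12 doublings.
2^3.12 ≈ 8.69; 1699021 × 8.69 ≈ 15000000 dollars.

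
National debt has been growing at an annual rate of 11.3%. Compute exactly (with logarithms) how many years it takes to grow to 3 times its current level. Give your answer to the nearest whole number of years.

10 years

t = ln(3) / ln(1 + 0.113) = 1.0986 / 0.107059 ≈ 10.26.
≈ 10 years.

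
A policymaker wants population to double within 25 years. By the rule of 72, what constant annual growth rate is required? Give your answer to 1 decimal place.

roughly 2.9%

72 / 25 ≈ 2.88, so about 2.9% annually.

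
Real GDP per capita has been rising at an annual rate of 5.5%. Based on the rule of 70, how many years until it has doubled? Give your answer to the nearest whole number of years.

70/5.5 ≈ 12.73, so it doubles roughly every 13 years.

13 years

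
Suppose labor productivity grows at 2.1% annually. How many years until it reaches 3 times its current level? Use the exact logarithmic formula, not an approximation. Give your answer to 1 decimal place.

t = ln(3) / ln(1 + 0.021) = 1.0986 / 0.020783 ≈ 52.86.

52.9 years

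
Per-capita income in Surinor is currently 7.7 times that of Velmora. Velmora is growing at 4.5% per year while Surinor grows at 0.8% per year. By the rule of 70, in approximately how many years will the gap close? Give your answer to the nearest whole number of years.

The growth-rate gap is 4.5% − 0.8% = 3.7 percentage points.
So the ratio between them halves every 70/3.7 ≈ 18.92 years.
A 7.7 times gap takes log₂(7.7) ≈ 2.94 halvings to close: 2.94 × 18.92 ≈ 56 years.

around 56 years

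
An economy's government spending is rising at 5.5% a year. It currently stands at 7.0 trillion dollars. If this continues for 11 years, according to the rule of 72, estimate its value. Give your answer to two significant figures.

Doubling time ≈ 72/5.5 = 13.09 years.
11 years is 11/13.09 ≈ 0.84 doublings, a factor of 2^0.84 ≈ 1.79.
7.0 × 1.79 ≈ 13 trillion dollars.

≈ 13 trillion dollars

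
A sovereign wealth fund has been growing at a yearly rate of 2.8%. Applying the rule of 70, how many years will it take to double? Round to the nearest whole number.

25 years

At 2.8%, doubling takes about 70/2.8 = 25.00 years.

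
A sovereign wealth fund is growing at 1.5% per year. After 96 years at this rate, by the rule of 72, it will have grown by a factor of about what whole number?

4 times

72/1.5 ≈ 48.00 years per doubling.
96 years fits 2 doublings: 2^2 = 4.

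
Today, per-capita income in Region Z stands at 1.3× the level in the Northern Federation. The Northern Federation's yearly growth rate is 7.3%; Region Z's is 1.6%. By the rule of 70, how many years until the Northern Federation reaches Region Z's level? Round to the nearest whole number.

about 5 years

the Northern Federation gains on Region Z at 7.3% − 1.6% = 5.7 points a year.
At that relative rate the gap halves every 70/5.7 ≈ 12.28 years.
A 1.3× gap takes log₂(1.3) ≈ 0.38 halvings to close: 0.38 × 12.28 ≈ 5 years.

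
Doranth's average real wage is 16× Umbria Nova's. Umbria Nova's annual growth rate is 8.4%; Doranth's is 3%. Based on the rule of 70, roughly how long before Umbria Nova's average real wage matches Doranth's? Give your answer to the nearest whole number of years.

≈ 52 years

The growth-rate gap is 8.4% − 3% = 5.4 percentage points.
So the ratio between them halves every 70/5.4 ≈ 12.96 years.
A 16× gap closes after 4 halvings: 4 × 12.96 ≈ 52 years.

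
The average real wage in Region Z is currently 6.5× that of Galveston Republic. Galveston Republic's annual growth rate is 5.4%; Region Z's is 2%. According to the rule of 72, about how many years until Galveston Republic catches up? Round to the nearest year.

Galveston Republic gains on Region Z at 5.4% − 2% = 3.4 points a year.
At that relative rate the gap halves every 72/3.4 ≈ 21.18 years.
A 6.5× gap takes log₂(6.5) ≈ 2.70 halvings to close: 2.70 × 21.18 ≈ 57 years.

approximately 57 years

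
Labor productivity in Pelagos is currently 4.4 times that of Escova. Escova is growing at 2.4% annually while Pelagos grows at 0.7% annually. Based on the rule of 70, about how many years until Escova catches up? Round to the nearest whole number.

Escova gains on Pelagos at 2.4% − 0.7% = 1.7 points a year.
At that relative rate the gap halves every 70/1.7 ≈ 41.18 years.
A 4.4 times gap takes log₂(4.4) ≈ 2.14 halvings to close: 2.14 × 41.18 ≈ 88 years.

≈ 88 years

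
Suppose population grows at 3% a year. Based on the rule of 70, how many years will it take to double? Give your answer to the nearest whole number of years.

At 3%, doubling takes about 70/3 = 23.33 years.

roughly 23 years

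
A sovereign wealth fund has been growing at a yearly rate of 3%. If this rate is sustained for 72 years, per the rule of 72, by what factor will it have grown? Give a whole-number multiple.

At 3% one doubling takes ≈ 24.00 years; 72 years is 3 of them, so ×8.

around 8 times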